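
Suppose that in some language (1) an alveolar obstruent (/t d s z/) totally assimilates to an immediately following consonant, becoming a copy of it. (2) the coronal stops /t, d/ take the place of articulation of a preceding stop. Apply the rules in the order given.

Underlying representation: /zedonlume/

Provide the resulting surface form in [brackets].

[zedonlume]

Rule 1: no segment meets the rule's conditions; no change.
After rule 1: zedonlume
Rule 2: no segment meets the rule's conditions; no change.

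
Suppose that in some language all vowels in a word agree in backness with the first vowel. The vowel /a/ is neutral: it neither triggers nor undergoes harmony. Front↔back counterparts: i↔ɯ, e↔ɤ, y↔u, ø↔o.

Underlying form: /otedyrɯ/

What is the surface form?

[otɤdurɯ]

/e/ harmonizes with /o/ ([+back]) → [ɤ]
/y/ harmonizes with /o/ ([+back]) → [u]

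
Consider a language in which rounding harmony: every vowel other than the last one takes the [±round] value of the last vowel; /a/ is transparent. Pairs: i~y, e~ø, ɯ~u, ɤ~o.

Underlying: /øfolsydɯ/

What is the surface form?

/ø/ harmonizes with /ɯ/ ([-round]) → [e]
/o/ harmonizes with /ɯ/ ([-round]) → [ɤ]
/y/ harmonizes with /ɯ/ ([-round]) → [i]

[efɤlsidɯ]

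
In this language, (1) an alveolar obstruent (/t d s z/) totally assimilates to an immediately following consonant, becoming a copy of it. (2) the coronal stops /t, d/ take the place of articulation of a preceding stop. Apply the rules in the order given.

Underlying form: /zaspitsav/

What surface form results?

Rule 1: /s/ before /p/ → [p] (total assimilation)
Rule 1: /t/ before /s/ → [s] (total assimilation)
After rule 1: zappissav
Rule 2: no segment meets the rule's conditions; no change.

[zappissav]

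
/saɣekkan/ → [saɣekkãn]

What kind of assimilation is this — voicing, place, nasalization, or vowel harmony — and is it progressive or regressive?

/a/→[ã].
Each target copies a feature from the following segment, so the direction is regressive.

nasalization, regressive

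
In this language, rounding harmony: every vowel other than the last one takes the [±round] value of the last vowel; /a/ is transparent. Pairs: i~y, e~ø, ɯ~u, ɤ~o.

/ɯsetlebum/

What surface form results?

[usøtløbum]

/ɯ/ harmonizes with /u/ ([+round]) → [u]
/e/ harmonizes with /u/ ([+round]) → [ø]
/e/ harmonizes with /u/ ([+round]) → [ø]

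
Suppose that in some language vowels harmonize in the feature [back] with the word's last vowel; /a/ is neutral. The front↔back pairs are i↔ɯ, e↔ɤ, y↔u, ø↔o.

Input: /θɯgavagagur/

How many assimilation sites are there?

No segment meets the rule's conditions.

0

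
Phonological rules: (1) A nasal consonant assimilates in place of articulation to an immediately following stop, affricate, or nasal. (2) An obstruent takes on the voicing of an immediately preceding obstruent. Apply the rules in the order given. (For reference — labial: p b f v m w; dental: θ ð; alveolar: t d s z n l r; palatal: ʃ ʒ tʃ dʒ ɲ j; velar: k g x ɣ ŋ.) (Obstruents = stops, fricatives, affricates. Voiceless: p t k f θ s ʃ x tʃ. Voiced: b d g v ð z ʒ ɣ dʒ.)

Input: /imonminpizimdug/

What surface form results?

Rule 1: /n/ before /m/ (labial) → [m]
Rule 1: /n/ before /p/ (labial) → [m]
Rule 1: /m/ before /d/ (alveolar) → [n]
After rule 1: imommimpizindug
Rule 2: no segment meets the rule's conditions; no change.

[imommimpizindug]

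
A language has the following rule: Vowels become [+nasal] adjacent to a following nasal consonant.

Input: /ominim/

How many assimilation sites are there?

3

/o/ before nasal /m/ → [õ]
/i/ before nasal /n/ → [ĩ]
/i/ before nasal /m/ → [ĩ]
3 segments change.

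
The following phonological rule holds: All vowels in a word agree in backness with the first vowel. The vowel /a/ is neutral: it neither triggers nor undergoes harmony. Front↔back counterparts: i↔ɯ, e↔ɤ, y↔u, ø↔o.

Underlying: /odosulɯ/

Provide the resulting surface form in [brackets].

no segment meets the rule's conditions; no change.

[odosulɯ]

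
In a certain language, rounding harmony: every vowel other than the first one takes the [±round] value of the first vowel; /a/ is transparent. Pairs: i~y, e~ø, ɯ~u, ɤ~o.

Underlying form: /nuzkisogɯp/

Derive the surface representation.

[nuzkysogup]

/i/ harmonizes with /u/ ([+round]) → [y]
/ɯ/ harmonizes with /u/ ([+round]) → [u]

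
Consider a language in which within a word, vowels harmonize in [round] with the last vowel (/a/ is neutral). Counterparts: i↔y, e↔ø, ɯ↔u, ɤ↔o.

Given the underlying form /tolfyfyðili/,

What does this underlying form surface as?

/o/ harmonizes with /i/ ([-round]) → [ɤ]
/y/ harmonizes with /i/ ([-round]) → [i]
/y/ harmonizes with /i/ ([-round]) → [i]

[tɤlfifiðili]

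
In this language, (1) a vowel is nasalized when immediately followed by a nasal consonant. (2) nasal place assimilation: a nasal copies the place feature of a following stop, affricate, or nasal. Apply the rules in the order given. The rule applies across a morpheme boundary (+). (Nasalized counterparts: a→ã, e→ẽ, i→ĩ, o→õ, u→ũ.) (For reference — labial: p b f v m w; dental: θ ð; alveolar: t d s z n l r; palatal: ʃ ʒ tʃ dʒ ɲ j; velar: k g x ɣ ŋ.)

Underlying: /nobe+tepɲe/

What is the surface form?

[nobe+tepɲe]

Rule 1: no segment meets the rule's conditions; no change.
After rule 1: nobe+tepɲe
Rule 2: no segment meets the rule's conditions; no change.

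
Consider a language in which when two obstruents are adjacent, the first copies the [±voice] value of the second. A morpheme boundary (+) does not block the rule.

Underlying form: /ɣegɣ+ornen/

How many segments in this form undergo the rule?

0

No segment meets the rule's conditions.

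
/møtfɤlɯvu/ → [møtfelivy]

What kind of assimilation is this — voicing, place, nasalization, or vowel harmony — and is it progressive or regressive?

vowel harmony, progressive

/ɤ/→[e] /ɯ/→[i] /u/→[y].
Vowels agree with the first vowel, so the harmony is progressive.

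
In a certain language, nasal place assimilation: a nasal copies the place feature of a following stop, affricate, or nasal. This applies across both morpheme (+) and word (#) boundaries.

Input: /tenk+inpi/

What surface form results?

[teŋk+impi]

/n/ before /k/ (velar) → [ŋ]
/n/ before /p/ (labial) → [m]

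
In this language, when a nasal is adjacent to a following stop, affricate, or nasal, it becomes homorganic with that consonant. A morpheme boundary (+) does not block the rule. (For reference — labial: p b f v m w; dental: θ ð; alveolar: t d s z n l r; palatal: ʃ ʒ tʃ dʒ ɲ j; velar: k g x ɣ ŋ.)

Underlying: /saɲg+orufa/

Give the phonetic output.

/ɲ/ before /g/ (velar) → [ŋ]

[saŋg+orufa]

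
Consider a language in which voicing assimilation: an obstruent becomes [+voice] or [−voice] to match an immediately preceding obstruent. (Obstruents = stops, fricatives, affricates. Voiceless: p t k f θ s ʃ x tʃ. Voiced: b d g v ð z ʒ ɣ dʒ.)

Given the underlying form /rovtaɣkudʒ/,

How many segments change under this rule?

/t/ after /v/ (voiced) → [d]
/k/ after /ɣ/ (voiced) → [g]
2 segments change.

2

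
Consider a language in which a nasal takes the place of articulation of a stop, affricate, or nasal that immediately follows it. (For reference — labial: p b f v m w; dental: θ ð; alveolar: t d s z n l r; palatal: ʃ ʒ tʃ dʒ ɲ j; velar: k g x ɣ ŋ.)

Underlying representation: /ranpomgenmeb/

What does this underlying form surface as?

/n/ before /p/ (labial) → [m]
/m/ before /g/ (velar) → [ŋ]
/n/ before /m/ (labial) → [m]

[rampoŋgemmeb]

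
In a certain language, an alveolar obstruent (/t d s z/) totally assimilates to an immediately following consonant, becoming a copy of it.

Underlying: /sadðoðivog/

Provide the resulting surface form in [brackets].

/d/ before /ð/ → [ð] (total assimilation)

[saððoðivog]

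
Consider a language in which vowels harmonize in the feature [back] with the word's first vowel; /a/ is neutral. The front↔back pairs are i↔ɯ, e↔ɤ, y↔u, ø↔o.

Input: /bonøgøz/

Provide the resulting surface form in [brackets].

/ø/ harmonizes with /o/ ([+back]) → [o]
/ø/ harmonizes with /o/ ([+back]) → [o]

[bonogoz]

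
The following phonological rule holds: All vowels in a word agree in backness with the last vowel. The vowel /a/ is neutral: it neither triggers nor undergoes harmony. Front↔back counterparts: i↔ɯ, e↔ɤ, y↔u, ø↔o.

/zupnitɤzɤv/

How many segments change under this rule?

1

/i/ harmonizes with /ɤ/ ([+back]) → [ɯ]
1 segment changes.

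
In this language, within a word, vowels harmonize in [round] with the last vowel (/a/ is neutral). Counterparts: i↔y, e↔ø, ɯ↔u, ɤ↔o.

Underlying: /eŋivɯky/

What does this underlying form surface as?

[øŋyvuky]

/e/ harmonizes with /y/ ([+round]) → [ø]
/i/ harmonizes with /y/ ([+round]) → [y]
/ɯ/ harmonizes with /y/ ([+round]) → [u]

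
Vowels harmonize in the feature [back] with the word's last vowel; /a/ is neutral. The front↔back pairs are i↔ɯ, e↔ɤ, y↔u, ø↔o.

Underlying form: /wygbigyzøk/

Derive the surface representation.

[wygbigyzøk]

no segment meets the rule's conditions; no change.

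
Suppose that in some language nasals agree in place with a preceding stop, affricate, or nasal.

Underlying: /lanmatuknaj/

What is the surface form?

/m/ after /n/ (alveolar) → [n]
/n/ after /k/ (velar) → [ŋ]

[lannatukŋaj]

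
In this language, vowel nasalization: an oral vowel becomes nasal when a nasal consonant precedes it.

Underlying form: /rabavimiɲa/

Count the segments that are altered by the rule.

2

/i/ after nasal /m/ → [ĩ]
/a/ after nasal /ɲ/ → [ã]
2 segments change.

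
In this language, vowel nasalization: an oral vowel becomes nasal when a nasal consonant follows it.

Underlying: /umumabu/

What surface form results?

/u/ before nasal /m/ → [ũ]
/u/ before nasal /m/ → [ũ]

[ũmũmabu]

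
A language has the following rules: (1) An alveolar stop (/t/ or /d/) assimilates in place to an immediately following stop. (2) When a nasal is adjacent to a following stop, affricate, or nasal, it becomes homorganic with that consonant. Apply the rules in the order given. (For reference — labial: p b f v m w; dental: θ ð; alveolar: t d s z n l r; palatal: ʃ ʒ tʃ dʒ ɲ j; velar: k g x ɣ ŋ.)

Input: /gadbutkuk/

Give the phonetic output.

Rule 1: /d/ before /b/ (labial) → [b]
Rule 1: /t/ before /k/ (velar) → [k]
After rule 1: gabbukkuk
Rule 2: no segment meets the rule's conditions; no change.

[gabbukkuk]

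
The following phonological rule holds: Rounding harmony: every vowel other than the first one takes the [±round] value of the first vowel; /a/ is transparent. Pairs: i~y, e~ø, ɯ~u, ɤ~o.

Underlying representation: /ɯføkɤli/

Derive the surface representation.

[ɯfekɤli]

/ø/ harmonizes with /ɯ/ ([-round]) → [e]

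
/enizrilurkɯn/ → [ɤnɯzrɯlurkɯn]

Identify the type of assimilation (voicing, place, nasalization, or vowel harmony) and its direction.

vowel harmony, regressive

/e/→[ɤ] /i/→[ɯ] /i/→[ɯ].
Vowels agree with the last vowel, so the harmony is regressive.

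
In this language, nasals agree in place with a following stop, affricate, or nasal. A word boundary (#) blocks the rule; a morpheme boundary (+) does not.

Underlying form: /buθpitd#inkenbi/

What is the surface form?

/n/ before /k/ (velar) → [ŋ]
/n/ before /b/ (labial) → [m]

[buθpitd#iŋkembi]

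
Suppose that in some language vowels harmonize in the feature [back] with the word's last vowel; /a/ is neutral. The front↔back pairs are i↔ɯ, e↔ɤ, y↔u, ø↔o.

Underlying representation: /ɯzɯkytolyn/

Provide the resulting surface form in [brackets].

[izikytølyn]

/ɯ/ harmonizes with /y/ ([-back]) → [i]
/ɯ/ harmonizes with /y/ ([-back]) → [i]
/o/ harmonizes with /y/ ([-back]) → [ø]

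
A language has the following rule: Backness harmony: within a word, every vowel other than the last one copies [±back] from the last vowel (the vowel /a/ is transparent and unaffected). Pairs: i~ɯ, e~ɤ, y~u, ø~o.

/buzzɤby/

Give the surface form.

/u/ harmonizes with /y/ ([-back]) → [y]
/ɤ/ harmonizes with /y/ ([-back]) → [e]

[byzzeby]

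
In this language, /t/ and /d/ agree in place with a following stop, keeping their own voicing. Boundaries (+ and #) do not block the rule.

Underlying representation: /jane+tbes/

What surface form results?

/t/ before /b/ (labial) → [p]

[jane+pbes]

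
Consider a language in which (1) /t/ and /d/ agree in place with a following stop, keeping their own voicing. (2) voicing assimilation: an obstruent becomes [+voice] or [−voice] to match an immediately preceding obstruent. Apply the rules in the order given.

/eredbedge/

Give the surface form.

Rule 1: /d/ before /b/ (labial) → [b]
Rule 1: /d/ before /g/ (velar) → [g]
After rule 1: erebbegge
Rule 2: no segment meets the rule's conditions; no change.

[erebbegge]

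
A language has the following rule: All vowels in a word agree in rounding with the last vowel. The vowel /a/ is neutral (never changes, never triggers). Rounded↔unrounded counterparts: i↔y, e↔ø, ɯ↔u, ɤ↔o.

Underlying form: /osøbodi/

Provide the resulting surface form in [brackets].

/o/ harmonizes with /i/ ([-round]) → [ɤ]
/ø/ harmonizes with /i/ ([-round]) → [e]
/o/ harmonizes with /i/ ([-round]) → [ɤ]

[ɤsebɤdi]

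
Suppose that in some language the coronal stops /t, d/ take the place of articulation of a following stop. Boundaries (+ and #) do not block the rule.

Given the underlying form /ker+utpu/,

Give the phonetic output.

[ker+uppu]

/t/ before /p/ (labial) → [p]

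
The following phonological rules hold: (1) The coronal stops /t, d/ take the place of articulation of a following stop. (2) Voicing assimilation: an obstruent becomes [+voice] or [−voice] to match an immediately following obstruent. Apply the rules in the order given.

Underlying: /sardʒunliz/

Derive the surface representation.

Rule 1: no segment meets the rule's conditions; no change.
After rule 1: sardʒunliz
Rule 2: no segment meets the rule's conditions; no change.

[sardʒunliz]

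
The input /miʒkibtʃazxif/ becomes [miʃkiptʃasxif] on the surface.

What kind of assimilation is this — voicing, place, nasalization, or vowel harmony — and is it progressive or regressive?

/ʒ/→[ʃ] /b/→[p] /z/→[s].
Each target copies a feature from the following segment, so the direction is regressive.

voicing assimilation, regressive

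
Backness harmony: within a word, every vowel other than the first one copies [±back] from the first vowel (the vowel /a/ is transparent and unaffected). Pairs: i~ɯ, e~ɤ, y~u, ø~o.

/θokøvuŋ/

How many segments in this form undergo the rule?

/ø/ harmonizes with /o/ ([+back]) → [o]
1 segment changes.

1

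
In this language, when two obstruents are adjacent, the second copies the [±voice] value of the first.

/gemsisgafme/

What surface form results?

[gemsiskafme]

/g/ after /s/ (voiceless) → [k]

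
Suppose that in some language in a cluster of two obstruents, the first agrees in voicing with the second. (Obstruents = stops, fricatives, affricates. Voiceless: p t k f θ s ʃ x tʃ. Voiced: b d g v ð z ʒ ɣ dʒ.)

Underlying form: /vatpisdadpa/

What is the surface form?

/s/ before /d/ (voiced) → [z]
/d/ before /p/ (voiceless) → [t]

[vatpizdatpa]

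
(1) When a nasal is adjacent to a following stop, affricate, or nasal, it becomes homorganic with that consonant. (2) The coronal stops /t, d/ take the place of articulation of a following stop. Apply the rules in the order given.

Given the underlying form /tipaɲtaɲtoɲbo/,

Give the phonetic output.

[tipantantombo]

Rule 1: /ɲ/ before /t/ (alveolar) → [n]
Rule 1: /ɲ/ before /t/ (alveolar) → [n]
Rule 1: /ɲ/ before /b/ (labial) → [m]
After rule 1: tipantantombo
Rule 2: no segment meets the rule's conditions; no change.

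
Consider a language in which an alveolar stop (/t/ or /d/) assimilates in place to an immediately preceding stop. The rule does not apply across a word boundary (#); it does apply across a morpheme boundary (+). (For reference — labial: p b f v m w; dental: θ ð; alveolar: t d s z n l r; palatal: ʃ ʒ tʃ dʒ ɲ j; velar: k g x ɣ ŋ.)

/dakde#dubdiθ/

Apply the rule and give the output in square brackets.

[dakge#dubbiθ]

/d/ after /k/ (velar) → [g]
/d/ after /b/ (labial) → [b]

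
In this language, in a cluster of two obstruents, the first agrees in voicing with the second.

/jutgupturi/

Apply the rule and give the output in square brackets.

[judgupturi]

/t/ before /g/ (voiced) → [d]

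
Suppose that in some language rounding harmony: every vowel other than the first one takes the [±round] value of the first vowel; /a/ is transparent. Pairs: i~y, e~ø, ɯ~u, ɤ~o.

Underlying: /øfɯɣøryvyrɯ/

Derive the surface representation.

[øfuɣøryvyru]

/ɯ/ harmonizes with /ø/ ([+round]) → [u]
/ɯ/ harmonizes with /ø/ ([+round]) → [u]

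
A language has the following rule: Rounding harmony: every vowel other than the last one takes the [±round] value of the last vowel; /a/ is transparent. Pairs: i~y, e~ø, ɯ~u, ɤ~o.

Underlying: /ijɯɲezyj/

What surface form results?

[yjuɲøzyj]

/i/ harmonizes with /y/ ([+round]) → [y]
/ɯ/ harmonizes with /y/ ([+round]) → [u]
/e/ harmonizes with /y/ ([+round]) → [ø]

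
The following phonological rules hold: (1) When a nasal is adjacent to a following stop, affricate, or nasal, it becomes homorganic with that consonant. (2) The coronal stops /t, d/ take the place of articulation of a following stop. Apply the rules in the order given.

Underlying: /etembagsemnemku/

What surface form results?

[etembagsenneŋku]

Rule 1: /m/ before /n/ (alveolar) → [n]
Rule 1: /m/ before /k/ (velar) → [ŋ]
After rule 1: etembagsenneŋku
Rule 2: no segment meets the rule's conditions; no change.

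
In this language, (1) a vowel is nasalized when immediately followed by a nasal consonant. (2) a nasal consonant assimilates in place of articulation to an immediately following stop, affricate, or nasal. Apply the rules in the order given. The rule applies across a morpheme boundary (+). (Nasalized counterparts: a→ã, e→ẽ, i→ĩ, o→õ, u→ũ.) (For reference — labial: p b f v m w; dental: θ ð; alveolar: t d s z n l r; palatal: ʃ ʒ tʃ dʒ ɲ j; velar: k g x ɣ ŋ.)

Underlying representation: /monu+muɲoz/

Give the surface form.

Rule 1: /o/ before nasal /n/ → [õ]
Rule 1: /u/ before nasal /m/ → [ũ]
Rule 1: /u/ before nasal /ɲ/ → [ũ]
After rule 1: mõnũ+mũɲoz
Rule 2: no segment meets the rule's conditions; no change.

[mõnũ+mũɲoz]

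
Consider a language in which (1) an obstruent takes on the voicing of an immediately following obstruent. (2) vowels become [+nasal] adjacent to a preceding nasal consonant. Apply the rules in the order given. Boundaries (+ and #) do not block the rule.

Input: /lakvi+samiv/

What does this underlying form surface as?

[lagvi+samĩv]

Rule 1: /k/ before /v/ (voiced) → [g]
After rule 1: lagvi+samiv
Rule 2: /i/ after nasal /m/ → [ĩ]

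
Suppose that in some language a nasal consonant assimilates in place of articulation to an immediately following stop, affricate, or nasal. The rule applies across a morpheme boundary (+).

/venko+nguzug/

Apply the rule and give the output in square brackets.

/n/ before /k/ (velar) → [ŋ]
/n/ before /g/ (velar) → [ŋ]

[veŋko+ŋguzug]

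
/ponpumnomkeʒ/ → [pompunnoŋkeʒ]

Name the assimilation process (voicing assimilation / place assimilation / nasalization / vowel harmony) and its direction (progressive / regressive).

place assimilation, regressive

/n/→[m] /m/→[n] /m/→[ŋ].
Each target copies a feature from the following segment, so the direction is regressive.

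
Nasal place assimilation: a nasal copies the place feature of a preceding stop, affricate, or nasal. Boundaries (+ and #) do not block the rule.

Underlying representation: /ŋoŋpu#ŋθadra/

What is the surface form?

[ŋoŋpu#ŋθadra]

no segment meets the rule's conditions; no change.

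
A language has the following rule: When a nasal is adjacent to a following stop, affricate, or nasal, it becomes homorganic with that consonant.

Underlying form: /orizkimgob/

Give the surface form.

[orizkiŋgob]

/m/ before /g/ (velar) → [ŋ]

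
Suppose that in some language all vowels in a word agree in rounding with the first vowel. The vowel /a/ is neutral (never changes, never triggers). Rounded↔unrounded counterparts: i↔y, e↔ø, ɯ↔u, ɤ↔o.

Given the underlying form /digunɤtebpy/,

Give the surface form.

/u/ harmonizes with /i/ ([-round]) → [ɯ]
/y/ harmonizes with /i/ ([-round]) → [i]

[digɯnɤtebpi]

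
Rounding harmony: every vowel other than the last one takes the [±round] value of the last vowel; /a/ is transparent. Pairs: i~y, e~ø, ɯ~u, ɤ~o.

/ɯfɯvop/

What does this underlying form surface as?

[ufuvop]

/ɯ/ harmonizes with /o/ ([+round]) → [u]
/ɯ/ harmonizes with /o/ ([+round]) → [u]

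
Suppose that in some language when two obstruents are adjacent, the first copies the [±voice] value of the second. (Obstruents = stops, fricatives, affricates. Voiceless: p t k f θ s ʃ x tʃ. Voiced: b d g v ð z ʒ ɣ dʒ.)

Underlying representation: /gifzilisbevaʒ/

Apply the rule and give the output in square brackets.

[givzilizbevaʒ]

/f/ before /z/ (voiced) → [v]
/s/ before /b/ (voiced) → [z]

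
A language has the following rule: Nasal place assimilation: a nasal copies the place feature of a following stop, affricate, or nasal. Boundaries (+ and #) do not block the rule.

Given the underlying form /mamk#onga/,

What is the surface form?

[maŋk#oŋga]

/m/ before /k/ (velar) → [ŋ]
/n/ before /g/ (velar) → [ŋ]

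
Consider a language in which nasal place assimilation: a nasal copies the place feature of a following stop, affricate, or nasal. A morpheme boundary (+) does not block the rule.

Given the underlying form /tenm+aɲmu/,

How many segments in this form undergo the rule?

2

/n/ before /m/ (labial) → [m]
/ɲ/ before /m/ (labial) → [m]
2 segments change.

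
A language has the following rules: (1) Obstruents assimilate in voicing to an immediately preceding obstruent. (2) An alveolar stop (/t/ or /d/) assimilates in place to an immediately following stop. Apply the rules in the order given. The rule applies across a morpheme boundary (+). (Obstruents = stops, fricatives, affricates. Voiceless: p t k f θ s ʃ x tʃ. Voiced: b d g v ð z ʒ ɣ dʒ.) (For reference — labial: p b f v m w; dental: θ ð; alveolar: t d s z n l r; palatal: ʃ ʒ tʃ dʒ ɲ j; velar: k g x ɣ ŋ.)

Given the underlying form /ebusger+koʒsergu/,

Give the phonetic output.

[ebusker+koʒzergu]

Rule 1: /g/ after /s/ (voiceless) → [k]
Rule 1: /s/ after /ʒ/ (voiced) → [z]
After rule 1: ebusker+koʒzergu
Rule 2: no segment meets the rule's conditions; no change.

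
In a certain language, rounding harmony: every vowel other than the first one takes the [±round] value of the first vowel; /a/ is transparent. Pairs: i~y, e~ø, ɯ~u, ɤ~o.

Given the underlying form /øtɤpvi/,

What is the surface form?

/ɤ/ harmonizes with /ø/ ([+round]) → [o]
/i/ harmonizes with /ø/ ([+round]) → [y]

[øtopvy]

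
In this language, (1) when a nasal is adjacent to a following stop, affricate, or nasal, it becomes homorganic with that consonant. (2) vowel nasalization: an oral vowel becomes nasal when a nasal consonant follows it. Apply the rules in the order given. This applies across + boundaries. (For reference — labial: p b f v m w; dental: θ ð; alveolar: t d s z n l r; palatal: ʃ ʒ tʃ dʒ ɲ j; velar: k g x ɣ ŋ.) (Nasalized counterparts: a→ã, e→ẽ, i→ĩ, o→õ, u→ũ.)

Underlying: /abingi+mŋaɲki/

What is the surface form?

Rule 1: /n/ before /g/ (velar) → [ŋ]
Rule 1: /m/ before /ŋ/ (velar) → [ŋ]
Rule 1: /ɲ/ before /k/ (velar) → [ŋ]
After rule 1: abiŋgi+ŋŋaŋki
Rule 2: /i/ before nasal /ŋ/ → [ĩ]
Rule 2: /i/ before nasal /ŋ/ → [ĩ]
Rule 2: /a/ before nasal /ŋ/ → [ã]

[abĩŋgĩ+ŋŋãŋki]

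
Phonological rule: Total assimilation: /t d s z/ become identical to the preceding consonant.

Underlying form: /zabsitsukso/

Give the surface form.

/s/ after /b/ → [b] (total assimilation)
/s/ after /t/ → [t] (total assimilation)
/s/ after /k/ → [k] (total assimilation)

[zabbittukko]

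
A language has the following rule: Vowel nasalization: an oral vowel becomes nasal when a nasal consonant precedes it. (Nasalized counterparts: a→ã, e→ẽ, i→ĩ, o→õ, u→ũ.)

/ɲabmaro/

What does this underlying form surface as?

/a/ after nasal /ɲ/ → [ã]
/a/ after nasal /m/ → [ã]

[ɲãbmãro]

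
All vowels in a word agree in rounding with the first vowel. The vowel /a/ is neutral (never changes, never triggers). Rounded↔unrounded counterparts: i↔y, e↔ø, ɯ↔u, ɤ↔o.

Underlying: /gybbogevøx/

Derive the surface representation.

[gybbogøvøx]

/e/ harmonizes with /y/ ([+round]) → [ø]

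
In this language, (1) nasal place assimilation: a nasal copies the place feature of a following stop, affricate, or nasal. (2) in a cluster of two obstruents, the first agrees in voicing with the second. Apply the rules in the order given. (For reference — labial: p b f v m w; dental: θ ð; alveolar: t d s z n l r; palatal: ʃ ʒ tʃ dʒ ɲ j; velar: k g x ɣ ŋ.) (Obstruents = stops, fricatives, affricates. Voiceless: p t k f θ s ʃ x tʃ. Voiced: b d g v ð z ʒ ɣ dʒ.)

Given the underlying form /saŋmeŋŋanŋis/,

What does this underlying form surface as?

Rule 1: /ŋ/ before /m/ (labial) → [m]
Rule 1: /n/ before /ŋ/ (velar) → [ŋ]
After rule 1: sammeŋŋaŋŋis
Rule 2: no segment meets the rule's conditions; no change.

[sammeŋŋaŋŋis]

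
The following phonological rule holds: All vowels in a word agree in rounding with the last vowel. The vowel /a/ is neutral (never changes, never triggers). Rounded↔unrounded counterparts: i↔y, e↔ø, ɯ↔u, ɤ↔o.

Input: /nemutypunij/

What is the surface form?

/u/ harmonizes with /i/ ([-round]) → [ɯ]
/y/ harmonizes with /i/ ([-round]) → [i]
/u/ harmonizes with /i/ ([-round]) → [ɯ]

[nemɯtipɯnij]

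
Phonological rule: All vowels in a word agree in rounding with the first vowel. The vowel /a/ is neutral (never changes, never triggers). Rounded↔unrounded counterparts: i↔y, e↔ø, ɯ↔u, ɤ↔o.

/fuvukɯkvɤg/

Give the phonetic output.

[fuvukukvog]

/ɯ/ harmonizes with /u/ ([+round]) → [u]
/ɤ/ harmonizes with /u/ ([+round]) → [o]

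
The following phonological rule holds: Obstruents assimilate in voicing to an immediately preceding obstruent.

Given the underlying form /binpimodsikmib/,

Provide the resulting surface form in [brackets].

/s/ after /d/ (voiced) → [z]

[binpimodzikmib]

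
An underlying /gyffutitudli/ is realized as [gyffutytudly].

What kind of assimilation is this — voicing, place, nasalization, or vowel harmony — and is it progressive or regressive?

/i/→[y] /i/→[y].
Vowels agree with the first vowel, so the harmony is progressive.

vowel harmony, progressive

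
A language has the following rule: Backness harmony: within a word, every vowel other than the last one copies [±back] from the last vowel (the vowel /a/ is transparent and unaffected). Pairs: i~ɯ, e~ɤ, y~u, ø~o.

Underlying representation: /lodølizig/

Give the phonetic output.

[lødølizig]

/o/ harmonizes with /i/ ([-back]) → [ø]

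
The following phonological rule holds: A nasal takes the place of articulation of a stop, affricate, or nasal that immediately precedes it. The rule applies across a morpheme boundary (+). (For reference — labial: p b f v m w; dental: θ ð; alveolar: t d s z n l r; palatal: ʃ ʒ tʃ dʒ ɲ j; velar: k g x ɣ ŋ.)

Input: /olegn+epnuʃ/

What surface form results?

[olegŋ+epmuʃ]

/n/ after /g/ (velar) → [ŋ]
/n/ after /p/ (labial) → [m]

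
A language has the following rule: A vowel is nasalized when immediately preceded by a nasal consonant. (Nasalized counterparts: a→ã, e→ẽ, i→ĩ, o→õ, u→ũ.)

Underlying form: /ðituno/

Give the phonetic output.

[ðitunõ]

/o/ after nasal /n/ → [õ]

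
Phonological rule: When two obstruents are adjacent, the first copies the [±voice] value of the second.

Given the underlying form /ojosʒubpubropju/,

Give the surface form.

/s/ before /ʒ/ (voiced) → [z]
/b/ before /p/ (voiceless) → [p]

[ojozʒuppubropju]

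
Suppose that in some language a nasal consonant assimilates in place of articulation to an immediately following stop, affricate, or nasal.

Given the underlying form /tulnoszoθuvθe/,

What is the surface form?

[tulnoszoθuvθe]

no segment meets the rule's conditions; no change.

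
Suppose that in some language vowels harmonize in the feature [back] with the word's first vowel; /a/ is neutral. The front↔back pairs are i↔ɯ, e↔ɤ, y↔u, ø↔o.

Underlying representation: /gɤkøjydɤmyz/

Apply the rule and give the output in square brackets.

/ø/ harmonizes with /ɤ/ ([+back]) → [o]
/y/ harmonizes with /ɤ/ ([+back]) → [u]
/y/ harmonizes with /ɤ/ ([+back]) → [u]

[gɤkojudɤmuz]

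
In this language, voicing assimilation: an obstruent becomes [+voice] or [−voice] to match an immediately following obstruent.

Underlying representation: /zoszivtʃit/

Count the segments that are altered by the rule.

2

/s/ before /z/ (voiced) → [z]
/v/ before /tʃ/ (voiceless) → [f]
2 segments change.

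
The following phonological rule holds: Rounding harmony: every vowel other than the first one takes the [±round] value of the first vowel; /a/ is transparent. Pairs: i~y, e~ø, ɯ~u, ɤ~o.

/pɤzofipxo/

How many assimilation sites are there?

/o/ harmonizes with /ɤ/ ([-round]) → [ɤ]
/o/ harmonizes with /ɤ/ ([-round]) → [ɤ]
2 segments change.

2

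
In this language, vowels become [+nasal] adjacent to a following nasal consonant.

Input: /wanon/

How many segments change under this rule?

/a/ before nasal /n/ → [ã]
/o/ before nasal /n/ → [õ]
2 segments change.

2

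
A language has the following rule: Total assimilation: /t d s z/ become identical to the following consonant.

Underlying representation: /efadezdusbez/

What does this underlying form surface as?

[efadeddubbez]

/z/ before /d/ → [d] (total assimilation)
/s/ before /b/ → [b] (total assimilation)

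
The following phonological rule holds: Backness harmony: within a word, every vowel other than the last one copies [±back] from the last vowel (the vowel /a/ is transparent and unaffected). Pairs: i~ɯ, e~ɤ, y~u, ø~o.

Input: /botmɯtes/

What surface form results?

/o/ harmonizes with /e/ ([-back]) → [ø]
/ɯ/ harmonizes with /e/ ([-back]) → [i]

[bøtmites]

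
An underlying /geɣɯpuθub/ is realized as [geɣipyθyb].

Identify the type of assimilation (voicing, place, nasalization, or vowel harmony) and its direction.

/ɯ/→[i] /u/→[y] /u/→[y].
Vowels agree with the first vowel, so the harmony is progressive.

vowel harmony, progressive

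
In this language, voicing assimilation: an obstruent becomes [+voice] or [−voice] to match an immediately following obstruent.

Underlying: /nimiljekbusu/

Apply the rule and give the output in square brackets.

[nimiljegbusu]

/k/ before /b/ (voiced) → [g]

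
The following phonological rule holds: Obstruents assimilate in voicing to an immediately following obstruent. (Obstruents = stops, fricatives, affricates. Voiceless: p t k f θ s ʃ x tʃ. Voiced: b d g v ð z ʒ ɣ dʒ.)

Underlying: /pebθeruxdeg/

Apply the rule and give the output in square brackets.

[pepθeruɣdeg]

/b/ before /θ/ (voiceless) → [p]
/x/ before /d/ (voiced) → [ɣ]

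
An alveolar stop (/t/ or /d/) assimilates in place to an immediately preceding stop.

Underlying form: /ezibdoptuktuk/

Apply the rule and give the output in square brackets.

/d/ after /b/ (labial) → [b]
/t/ after /p/ (labial) → [p]
/t/ after /k/ (velar) → [k]

[ezibboppukkuk]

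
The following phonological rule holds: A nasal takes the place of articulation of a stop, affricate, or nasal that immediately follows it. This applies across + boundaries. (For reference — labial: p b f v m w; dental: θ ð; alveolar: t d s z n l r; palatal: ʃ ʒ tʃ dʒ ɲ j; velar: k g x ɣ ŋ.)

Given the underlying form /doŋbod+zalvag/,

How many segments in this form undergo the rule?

/ŋ/ before /b/ (labial) → [m]
1 segment changes.

1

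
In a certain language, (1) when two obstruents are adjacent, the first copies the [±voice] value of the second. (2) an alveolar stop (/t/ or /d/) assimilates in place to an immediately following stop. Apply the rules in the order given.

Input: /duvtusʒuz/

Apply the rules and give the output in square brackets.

Rule 1: /v/ before /t/ (voiceless) → [f]
Rule 1: /s/ before /ʒ/ (voiced) → [z]
After rule 1: duftuzʒuz
Rule 2: no segment meets the rule's conditions; no change.

[duftuzʒuz]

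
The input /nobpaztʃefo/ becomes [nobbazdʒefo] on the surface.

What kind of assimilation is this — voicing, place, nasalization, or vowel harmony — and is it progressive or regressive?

/p/→[b] /tʃ/→[dʒ].
Each target copies a feature from the preceding segment, so the direction is progressive.

voicing assimilation, progressive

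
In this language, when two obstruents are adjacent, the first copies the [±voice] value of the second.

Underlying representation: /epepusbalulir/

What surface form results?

/s/ before /b/ (voiced) → [z]

[epepuzbalulir]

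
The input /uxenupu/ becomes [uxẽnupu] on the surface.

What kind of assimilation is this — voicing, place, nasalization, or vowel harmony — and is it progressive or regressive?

nasalization, regressive

/e/→[ẽ].
Each target copies a feature from the following segment, so the direction is regressive.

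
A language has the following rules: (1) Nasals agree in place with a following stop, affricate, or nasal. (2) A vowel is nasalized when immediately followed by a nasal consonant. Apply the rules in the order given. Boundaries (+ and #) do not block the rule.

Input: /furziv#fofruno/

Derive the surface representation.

Rule 1: no segment meets the rule's conditions; no change.
After rule 1: furziv#fofruno
Rule 2: /u/ before nasal /n/ → [ũ]

[furziv#fofrũno]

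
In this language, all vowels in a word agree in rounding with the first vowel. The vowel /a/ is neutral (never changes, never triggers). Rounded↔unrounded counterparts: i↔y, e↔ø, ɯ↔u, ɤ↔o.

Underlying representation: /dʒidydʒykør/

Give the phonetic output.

/y/ harmonizes with /i/ ([-round]) → [i]
/y/ harmonizes with /i/ ([-round]) → [i]
/ø/ harmonizes with /i/ ([-round]) → [e]

[dʒididʒiker]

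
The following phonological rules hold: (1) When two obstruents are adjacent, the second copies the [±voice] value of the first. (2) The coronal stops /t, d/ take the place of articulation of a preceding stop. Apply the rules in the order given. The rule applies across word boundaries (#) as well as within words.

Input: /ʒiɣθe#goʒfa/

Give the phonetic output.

Rule 1: /θ/ after /ɣ/ (voiced) → [ð]
Rule 1: /f/ after /ʒ/ (voiced) → [v]
After rule 1: ʒiɣðe#goʒva
Rule 2: no segment meets the rule's conditions; no change.

[ʒiɣðe#goʒva]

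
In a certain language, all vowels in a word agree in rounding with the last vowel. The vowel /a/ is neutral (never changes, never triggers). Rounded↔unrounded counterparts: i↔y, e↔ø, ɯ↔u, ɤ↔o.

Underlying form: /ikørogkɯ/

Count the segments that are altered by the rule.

2

/ø/ harmonizes with /ɯ/ ([-round]) → [e]
/o/ harmonizes with /ɯ/ ([-round]) → [ɤ]
2 segments change.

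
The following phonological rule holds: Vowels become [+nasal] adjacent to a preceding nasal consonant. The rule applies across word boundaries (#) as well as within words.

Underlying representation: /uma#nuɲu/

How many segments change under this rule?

/a/ after nasal /m/ → [ã]
/u/ after nasal /n/ → [ũ]
/u/ after nasal /ɲ/ → [ũ]
3 segments change.

3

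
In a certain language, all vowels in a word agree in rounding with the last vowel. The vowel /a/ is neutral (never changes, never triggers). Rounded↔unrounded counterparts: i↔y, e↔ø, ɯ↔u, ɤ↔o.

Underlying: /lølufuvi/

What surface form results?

[lelɯfɯvi]

/ø/ harmonizes with /i/ ([-round]) → [e]
/u/ harmonizes with /i/ ([-round]) → [ɯ]
/u/ harmonizes with /i/ ([-round]) → [ɯ]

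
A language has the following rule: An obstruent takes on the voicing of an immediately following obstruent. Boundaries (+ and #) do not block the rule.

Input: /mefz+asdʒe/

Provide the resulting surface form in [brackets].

/f/ before /z/ (voiced) → [v]
/s/ before /dʒ/ (voiced) → [z]

[mevz+azdʒe]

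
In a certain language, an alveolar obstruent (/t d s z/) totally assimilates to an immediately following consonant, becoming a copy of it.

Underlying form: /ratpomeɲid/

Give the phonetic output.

[rappomeɲid]

/t/ before /p/ → [p] (total assimilation)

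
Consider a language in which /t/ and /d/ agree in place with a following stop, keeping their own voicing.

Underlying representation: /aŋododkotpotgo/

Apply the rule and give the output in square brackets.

/d/ before /k/ (velar) → [g]
/t/ before /p/ (labial) → [p]
/t/ before /g/ (velar) → [k]

[aŋodogkoppokgo]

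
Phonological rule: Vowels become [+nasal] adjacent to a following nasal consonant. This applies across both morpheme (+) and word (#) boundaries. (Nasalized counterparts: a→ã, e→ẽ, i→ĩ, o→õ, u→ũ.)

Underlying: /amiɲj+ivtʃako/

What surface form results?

/a/ before nasal /m/ → [ã]
/i/ before nasal /ɲ/ → [ĩ]

[ãmĩɲj+ivtʃako]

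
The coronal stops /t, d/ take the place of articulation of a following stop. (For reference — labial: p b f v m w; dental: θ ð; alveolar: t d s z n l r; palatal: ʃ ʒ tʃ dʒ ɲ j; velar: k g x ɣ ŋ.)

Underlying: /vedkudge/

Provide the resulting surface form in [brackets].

[vegkugge]

/d/ before /k/ (velar) → [g]
/d/ before /g/ (velar) → [g]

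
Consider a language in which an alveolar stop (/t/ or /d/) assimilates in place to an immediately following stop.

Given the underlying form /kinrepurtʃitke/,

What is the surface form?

[kinrepurtʃikke]

/t/ before /k/ (velar) → [k]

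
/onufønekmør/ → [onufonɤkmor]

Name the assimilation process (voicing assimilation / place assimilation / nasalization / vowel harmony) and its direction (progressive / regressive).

vowel harmony, progressive

/ø/→[o] /e/→[ɤ] /ø/→[o].
Vowels agree with the first vowel, so the harmony is progressive.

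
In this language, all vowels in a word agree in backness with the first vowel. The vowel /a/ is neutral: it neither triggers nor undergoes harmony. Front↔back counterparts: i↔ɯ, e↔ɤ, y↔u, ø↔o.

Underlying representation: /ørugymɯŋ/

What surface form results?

/u/ harmonizes with /ø/ ([-back]) → [y]
/ɯ/ harmonizes with /ø/ ([-back]) → [i]

[ørygymiŋ]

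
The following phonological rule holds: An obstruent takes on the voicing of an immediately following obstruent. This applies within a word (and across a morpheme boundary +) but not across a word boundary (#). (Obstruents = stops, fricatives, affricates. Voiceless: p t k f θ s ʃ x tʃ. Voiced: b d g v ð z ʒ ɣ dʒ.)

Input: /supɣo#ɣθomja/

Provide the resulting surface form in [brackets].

[subɣo#xθomja]

/p/ before /ɣ/ (voiced) → [b]
/ɣ/ before /θ/ (voiceless) → [x]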